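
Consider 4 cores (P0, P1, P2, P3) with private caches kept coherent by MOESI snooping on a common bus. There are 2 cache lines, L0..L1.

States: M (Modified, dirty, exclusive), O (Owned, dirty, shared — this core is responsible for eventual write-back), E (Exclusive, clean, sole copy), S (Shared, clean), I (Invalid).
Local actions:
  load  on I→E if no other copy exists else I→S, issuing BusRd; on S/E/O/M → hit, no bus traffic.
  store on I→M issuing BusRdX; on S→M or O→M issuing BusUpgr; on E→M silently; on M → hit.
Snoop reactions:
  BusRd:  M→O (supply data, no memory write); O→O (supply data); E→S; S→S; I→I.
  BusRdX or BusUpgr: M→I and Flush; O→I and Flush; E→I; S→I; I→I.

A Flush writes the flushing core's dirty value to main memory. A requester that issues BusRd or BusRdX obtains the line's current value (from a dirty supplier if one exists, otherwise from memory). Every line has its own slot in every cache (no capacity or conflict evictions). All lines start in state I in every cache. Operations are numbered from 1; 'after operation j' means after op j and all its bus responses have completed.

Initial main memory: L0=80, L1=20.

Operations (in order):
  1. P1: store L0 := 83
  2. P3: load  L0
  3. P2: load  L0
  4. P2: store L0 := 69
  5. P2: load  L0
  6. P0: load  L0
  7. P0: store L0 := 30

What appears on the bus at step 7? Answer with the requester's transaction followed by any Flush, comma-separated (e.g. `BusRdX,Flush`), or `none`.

bus = BusUpgr,Flush

[1] P1: store L0 := 83 | P0:I, P1:M(83), P2:I, P3:I | bus: BusRdX
[2] P3: load  L0 | P0:I, P1:O(83), P2:I, P3:S(83) | bus: BusRd
[3] P2: load  L0 | P0:I, P1:O(83), P2:S(83), P3:S(83) | bus: BusRd
[4] P2: store L0 := 69 | P0:I, P1:I, P2:M(69), P3:I | bus: BusUpgr,Flush
[5] P2: load  L0 | P0:I, P1:I, P2:M(69), P3:I | bus: none
[6] P0: load  L0 | P0:S(69), P1:I, P2:O(69), P3:I | bus: BusRd
[7] P0: store L0 := 30 | P0:M(30), P1:I, P2:I, P3:I | bus: BusUpgr,Flush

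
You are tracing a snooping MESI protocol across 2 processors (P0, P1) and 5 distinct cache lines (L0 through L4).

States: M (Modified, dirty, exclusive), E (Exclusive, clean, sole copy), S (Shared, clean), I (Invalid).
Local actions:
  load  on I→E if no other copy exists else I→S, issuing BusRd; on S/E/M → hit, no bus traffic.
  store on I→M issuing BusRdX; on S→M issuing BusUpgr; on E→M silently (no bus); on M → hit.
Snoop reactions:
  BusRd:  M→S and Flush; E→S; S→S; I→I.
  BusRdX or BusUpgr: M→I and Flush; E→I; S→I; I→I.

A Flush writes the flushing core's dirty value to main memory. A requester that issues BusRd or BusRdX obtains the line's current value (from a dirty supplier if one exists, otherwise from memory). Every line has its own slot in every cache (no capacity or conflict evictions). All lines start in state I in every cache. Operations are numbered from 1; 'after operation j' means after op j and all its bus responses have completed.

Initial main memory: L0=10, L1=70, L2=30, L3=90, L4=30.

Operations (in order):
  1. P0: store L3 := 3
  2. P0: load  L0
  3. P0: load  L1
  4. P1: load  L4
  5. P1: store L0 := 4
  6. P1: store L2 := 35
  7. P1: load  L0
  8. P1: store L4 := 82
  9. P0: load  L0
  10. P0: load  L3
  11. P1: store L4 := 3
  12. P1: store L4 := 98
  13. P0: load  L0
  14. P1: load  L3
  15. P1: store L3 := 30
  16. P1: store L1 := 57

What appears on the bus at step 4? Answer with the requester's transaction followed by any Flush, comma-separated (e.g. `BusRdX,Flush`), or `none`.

bus = BusRd

1. P0: store L3 := 3  bus=[BusRdX]  L3: P0=M P1=I  mem[L3]=90
2. P0: load  L0  bus=[BusRd]  L0: P0=E P1=I  mem[L0]=10
3. P0: load  L1  bus=[BusRd]  L1: P0=E P1=I  mem[L1]=70
4. P1: load  L4  bus=[BusRd]  L4: P0=I P1=E  mem[L4]=30
5. P1: store L0 := 4  bus=[BusRdX]  L0: P0=I P1=M  mem[L0]=10
6. P1: store L2 := 35  bus=[BusRdX]  L2: P0=I P1=M  mem[L2]=30
7. P1: load  L0  bus=[-]  L0: P0=I P1=M  mem[L0]=10
8. P1: store L4 := 82  bus=[-]  L4: P0=I P1=M  mem[L4]=30
9. P0: load  L0  bus=[BusRd,Flush]  L0: P0=S P1=S  mem[L0]=4
10. P0: load  L3  bus=[-]  L3: P0=M P1=I  mem[L3]=90
11. P1: store L4 := 3  bus=[-]  L4: P0=I P1=M  mem[L4]=30
12. P1: store L4 := 98  bus=[-]  L4: P0=I P1=M  mem[L4]=30
13. P0: load  L0  bus=[-]  L0: P0=S P1=S  mem[L0]=4
14. P1: load  L3  bus=[BusRd,Flush]  L3: P0=S P1=S  mem[L3]=3
15. P1: store L3 := 30  bus=[BusUpgr]  L3: P0=I P1=M  mem[L3]=3
16. P1: store L1 := 57  bus=[BusRdX]  L1: P0=I P1=M  mem[L1]=70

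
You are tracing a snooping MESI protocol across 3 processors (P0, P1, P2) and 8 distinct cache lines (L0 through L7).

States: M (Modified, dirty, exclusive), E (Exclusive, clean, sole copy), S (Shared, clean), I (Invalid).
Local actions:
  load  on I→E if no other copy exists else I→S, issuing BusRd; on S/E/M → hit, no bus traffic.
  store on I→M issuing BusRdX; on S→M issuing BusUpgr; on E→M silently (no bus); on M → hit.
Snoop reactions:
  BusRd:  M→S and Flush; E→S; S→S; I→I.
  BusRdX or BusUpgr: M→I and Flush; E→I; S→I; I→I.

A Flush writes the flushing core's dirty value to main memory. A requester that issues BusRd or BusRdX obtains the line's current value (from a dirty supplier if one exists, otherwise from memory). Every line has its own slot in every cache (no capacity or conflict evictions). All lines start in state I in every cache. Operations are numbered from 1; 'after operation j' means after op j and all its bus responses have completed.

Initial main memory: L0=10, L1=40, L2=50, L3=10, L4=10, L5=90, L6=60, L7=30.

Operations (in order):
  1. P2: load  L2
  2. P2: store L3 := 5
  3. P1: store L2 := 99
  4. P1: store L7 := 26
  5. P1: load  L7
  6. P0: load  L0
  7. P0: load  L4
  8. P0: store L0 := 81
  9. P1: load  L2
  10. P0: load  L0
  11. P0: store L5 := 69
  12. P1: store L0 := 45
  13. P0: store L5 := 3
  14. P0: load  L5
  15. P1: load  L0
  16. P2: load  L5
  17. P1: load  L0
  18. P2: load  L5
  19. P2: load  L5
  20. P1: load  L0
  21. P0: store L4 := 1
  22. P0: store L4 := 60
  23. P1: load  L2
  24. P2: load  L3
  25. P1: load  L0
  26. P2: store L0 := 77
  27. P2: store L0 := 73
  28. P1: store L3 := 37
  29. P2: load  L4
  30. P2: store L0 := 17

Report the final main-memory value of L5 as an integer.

  op1 P2: load  L2 → I/I/E on L2; bus BusRd; mem=50
  op2 P2: store L3 := 5 → I/I/M on L3; bus BusRdX; mem=10
  op3 P1: store L2 := 99 → I/M/I on L2; bus BusRdX; mem=50
  op4 P1: store L7 := 26 → I/M/I on L7; bus BusRdX; mem=30
  op5 P1: load  L7 → I/M/I on L7; bus (none); mem=30
  op6 P0: load  L0 → E/I/I on L0; bus BusRd; mem=10
  op7 P0: load  L4 → E/I/I on L4; bus BusRd; mem=10
  op8 P0: store L0 := 81 → M/I/I on L0; bus (none); mem=10
  op9 P1: load  L2 → I/M/I on L2; bus (none); mem=50
  op10 P0: load  L0 → M/I/I on L0; bus (none); mem=10
  op11 P0: store L5 := 69 → M/I/I on L5; bus BusRdX; mem=90
  op12 P1: store L0 := 45 → I/M/I on L0; bus BusRdX Flush; mem=81
  op13 P0: store L5 := 3 → M/I/I on L5; bus (none); mem=90
  op14 P0: load  L5 → M/I/I on L5; bus (none); mem=90
  op15 P1: load  L0 → I/M/I on L0; bus (none); mem=81
  op16 P2: load  L5 → S/I/S on L5; bus BusRd Flush; mem=3
  op17 P1: load  L0 → I/M/I on L0; bus (none); mem=81
  op18 P2: load  L5 → S/I/S on L5; bus (none); mem=3
  op19 P2: load  L5 → S/I/S on L5; bus (none); mem=3
  op20 P1: load  L0 → I/M/I on L0; bus (none); mem=81
  op21 P0: store L4 := 1 → M/I/I on L4; bus (none); mem=10
  op22 P0: store L4 := 60 → M/I/I on L4; bus (none); mem=10
  op23 P1: load  L2 → I/M/I on L2; bus (none); mem=50
  op24 P2: load  L3 → I/I/M on L3; bus (none); mem=10
  op25 P1: load  L0 → I/M/I on L0; bus (none); mem=81
  op26 P2: store L0 := 77 → I/I/M on L0; bus BusRdX Flush; mem=45
  op27 P2: store L0 := 73 → I/I/M on L0; bus (none); mem=45
  op28 P1: store L3 := 37 → I/M/I on L3; bus BusRdX Flush; mem=5
  op29 P2: load  L4 → S/I/S on L4; bus BusRd Flush; mem=60
  op30 P2: store L0 := 17 → I/I/M on L0; bus (none); mem=45

memory[L5] = 3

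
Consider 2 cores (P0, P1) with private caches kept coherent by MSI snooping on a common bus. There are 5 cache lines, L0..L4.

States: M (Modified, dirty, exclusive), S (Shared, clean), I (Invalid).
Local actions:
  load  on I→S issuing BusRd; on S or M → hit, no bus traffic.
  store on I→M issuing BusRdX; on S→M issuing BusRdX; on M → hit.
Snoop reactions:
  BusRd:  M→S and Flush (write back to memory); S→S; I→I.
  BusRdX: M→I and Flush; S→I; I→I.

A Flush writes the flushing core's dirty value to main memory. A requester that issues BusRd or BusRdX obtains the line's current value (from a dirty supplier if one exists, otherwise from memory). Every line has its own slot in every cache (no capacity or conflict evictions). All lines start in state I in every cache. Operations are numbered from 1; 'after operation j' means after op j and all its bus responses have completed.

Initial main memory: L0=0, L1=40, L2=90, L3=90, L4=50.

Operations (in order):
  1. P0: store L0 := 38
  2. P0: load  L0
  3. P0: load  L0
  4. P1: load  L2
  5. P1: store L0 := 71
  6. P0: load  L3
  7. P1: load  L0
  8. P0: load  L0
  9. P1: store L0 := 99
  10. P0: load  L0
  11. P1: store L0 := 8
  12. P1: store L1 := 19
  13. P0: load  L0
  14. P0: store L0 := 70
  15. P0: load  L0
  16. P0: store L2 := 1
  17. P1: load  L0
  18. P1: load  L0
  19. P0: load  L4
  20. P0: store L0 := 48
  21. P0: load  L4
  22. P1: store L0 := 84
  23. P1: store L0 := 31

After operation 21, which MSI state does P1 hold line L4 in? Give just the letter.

1. P0: store L0 := 38  bus=[BusRdX]  L0: P0=M P1=I  mem[L0]=0
2. P0: load  L0  bus=[-]  L0: P0=M P1=I  mem[L0]=0
3. P0: load  L0  bus=[-]  L0: P0=M P1=I  mem[L0]=0
4. P1: load  L2  bus=[BusRd]  L2: P0=I P1=S  mem[L2]=90
5. P1: store L0 := 71  bus=[BusRdX,Flush]  L0: P0=I P1=M  mem[L0]=38
6. P0: load  L3  bus=[BusRd]  L3: P0=S P1=I  mem[L3]=90
7. P1: load  L0  bus=[-]  L0: P0=I P1=M  mem[L0]=38
8. P0: load  L0  bus=[BusRd,Flush]  L0: P0=S P1=S  mem[L0]=71
9. P1: store L0 := 99  bus=[BusRdX]  L0: P0=I P1=M  mem[L0]=71
10. P0: load  L0  bus=[BusRd,Flush]  L0: P0=S P1=S  mem[L0]=99
11. P1: store L0 := 8  bus=[BusRdX]  L0: P0=I P1=M  mem[L0]=99
12. P1: store L1 := 19  bus=[BusRdX]  L1: P0=I P1=M  mem[L1]=40
13. P0: load  L0  bus=[BusRd,Flush]  L0: P0=S P1=S  mem[L0]=8
14. P0: store L0 := 70  bus=[BusRdX]  L0: P0=M P1=I  mem[L0]=8
15. P0: load  L0  bus=[-]  L0: P0=M P1=I  mem[L0]=8
16. P0: store L2 := 1  bus=[BusRdX]  L2: P0=M P1=I  mem[L2]=90
17. P1: load  L0  bus=[BusRd,Flush]  L0: P0=S P1=S  mem[L0]=70
18. P1: load  L0  bus=[-]  L0: P0=S P1=S  mem[L0]=70
19. P0: load  L4  bus=[BusRd]  L4: P0=S P1=I  mem[L4]=50
20. P0: store L0 := 48  bus=[BusRdX]  L0: P0=M P1=I  mem[L0]=70
21. P0: load  L4  bus=[-]  L4: P0=S P1=I  mem[L4]=50
22. P1: store L0 := 84  bus=[BusRdX,Flush]  L0: P0=I P1=M  mem[L0]=48
23. P1: store L0 := 31  bus=[-]  L0: P0=I P1=M  mem[L0]=48

state = I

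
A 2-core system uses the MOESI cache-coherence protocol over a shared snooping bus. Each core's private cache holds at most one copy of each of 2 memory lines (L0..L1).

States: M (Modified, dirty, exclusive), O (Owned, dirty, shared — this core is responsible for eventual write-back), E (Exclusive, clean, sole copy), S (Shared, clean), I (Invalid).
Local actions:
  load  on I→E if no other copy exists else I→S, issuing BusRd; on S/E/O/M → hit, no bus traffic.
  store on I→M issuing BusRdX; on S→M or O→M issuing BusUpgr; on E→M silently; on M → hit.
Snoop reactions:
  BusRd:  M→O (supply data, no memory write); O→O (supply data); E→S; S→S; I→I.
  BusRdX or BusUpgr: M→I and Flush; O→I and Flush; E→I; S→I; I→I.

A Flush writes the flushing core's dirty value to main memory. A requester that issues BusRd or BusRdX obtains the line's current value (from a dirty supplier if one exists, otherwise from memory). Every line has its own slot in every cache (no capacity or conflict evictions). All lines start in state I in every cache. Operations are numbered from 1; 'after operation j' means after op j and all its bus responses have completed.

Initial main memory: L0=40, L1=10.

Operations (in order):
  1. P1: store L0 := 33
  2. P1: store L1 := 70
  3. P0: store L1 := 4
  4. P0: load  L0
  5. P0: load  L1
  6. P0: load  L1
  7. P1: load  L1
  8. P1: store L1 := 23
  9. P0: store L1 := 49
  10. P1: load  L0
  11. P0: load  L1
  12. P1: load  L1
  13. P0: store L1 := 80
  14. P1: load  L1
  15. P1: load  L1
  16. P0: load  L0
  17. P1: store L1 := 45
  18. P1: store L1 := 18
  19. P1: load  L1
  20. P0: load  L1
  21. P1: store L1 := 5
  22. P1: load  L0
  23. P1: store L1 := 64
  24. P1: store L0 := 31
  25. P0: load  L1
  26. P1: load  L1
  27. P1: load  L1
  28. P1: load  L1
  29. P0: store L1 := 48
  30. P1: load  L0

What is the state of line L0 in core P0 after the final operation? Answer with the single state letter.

state = I

step 1: P1: store L0 := 33  ⟶  IM  (L0)  txn=BusRdX  M[L0]=40
step 2: P1: store L1 := 70  ⟶  IM  (L1)  txn=BusRdX  M[L1]=10
step 3: P0: store L1 := 4  ⟶  MI  (L1)  txn=BusRdX+Flush  M[L1]=70
step 4: P0: load  L0  ⟶  SO  (L0)  txn=BusRd  M[L0]=40
step 5: P0: load  L1  ⟶  MI  (L1)  txn=∅  M[L1]=70
step 6: P0: load  L1  ⟶  MI  (L1)  txn=∅  M[L1]=70
step 7: P1: load  L1  ⟶  OS  (L1)  txn=BusRd  M[L1]=70
step 8: P1: store L1 := 23  ⟶  IM  (L1)  txn=BusUpgr+Flush  M[L1]=4
step 9: P0: store L1 := 49  ⟶  MI  (L1)  txn=BusRdX+Flush  M[L1]=23
step 10: P1: load  L0  ⟶  SO  (L0)  txn=∅  M[L0]=40
step 11: P0: load  L1  ⟶  MI  (L1)  txn=∅  M[L1]=23
step 12: P1: load  L1  ⟶  OS  (L1)  txn=BusRd  M[L1]=23
step 13: P0: store L1 := 80  ⟶  MI  (L1)  txn=BusUpgr  M[L1]=23
step 14: P1: load  L1  ⟶  OS  (L1)  txn=BusRd  M[L1]=23
step 15: P1: load  L1  ⟶  OS  (L1)  txn=∅  M[L1]=23
step 16: P0: load  L0  ⟶  SO  (L0)  txn=∅  M[L0]=40
step 17: P1: store L1 := 45  ⟶  IM  (L1)  txn=BusUpgr+Flush  M[L1]=80
step 18: P1: store L1 := 18  ⟶  IM  (L1)  txn=∅  M[L1]=80
step 19: P1: load  L1  ⟶  IM  (L1)  txn=∅  M[L1]=80
step 20: P0: load  L1  ⟶  SO  (L1)  txn=BusRd  M[L1]=80
step 21: P1: store L1 := 5  ⟶  IM  (L1)  txn=BusUpgr  M[L1]=80
step 22: P1: load  L0  ⟶  SO  (L0)  txn=∅  M[L0]=40
step 23: P1: store L1 := 64  ⟶  IM  (L1)  txn=∅  M[L1]=80
step 24: P1: store L0 := 31  ⟶  IM  (L0)  txn=BusUpgr  M[L0]=40
step 25: P0: load  L1  ⟶  SO  (L1)  txn=BusRd  M[L1]=80
step 26: P1: load  L1  ⟶  SO  (L1)  txn=∅  M[L1]=80
step 27: P1: load  L1  ⟶  SO  (L1)  txn=∅  M[L1]=80
step 28: P1: load  L1  ⟶  SO  (L1)  txn=∅  M[L1]=80
step 29: P0: store L1 := 48  ⟶  MI  (L1)  txn=BusUpgr+Flush  M[L1]=64
step 30: P1: load  L0  ⟶  IM  (L0)  txn=∅  M[L0]=40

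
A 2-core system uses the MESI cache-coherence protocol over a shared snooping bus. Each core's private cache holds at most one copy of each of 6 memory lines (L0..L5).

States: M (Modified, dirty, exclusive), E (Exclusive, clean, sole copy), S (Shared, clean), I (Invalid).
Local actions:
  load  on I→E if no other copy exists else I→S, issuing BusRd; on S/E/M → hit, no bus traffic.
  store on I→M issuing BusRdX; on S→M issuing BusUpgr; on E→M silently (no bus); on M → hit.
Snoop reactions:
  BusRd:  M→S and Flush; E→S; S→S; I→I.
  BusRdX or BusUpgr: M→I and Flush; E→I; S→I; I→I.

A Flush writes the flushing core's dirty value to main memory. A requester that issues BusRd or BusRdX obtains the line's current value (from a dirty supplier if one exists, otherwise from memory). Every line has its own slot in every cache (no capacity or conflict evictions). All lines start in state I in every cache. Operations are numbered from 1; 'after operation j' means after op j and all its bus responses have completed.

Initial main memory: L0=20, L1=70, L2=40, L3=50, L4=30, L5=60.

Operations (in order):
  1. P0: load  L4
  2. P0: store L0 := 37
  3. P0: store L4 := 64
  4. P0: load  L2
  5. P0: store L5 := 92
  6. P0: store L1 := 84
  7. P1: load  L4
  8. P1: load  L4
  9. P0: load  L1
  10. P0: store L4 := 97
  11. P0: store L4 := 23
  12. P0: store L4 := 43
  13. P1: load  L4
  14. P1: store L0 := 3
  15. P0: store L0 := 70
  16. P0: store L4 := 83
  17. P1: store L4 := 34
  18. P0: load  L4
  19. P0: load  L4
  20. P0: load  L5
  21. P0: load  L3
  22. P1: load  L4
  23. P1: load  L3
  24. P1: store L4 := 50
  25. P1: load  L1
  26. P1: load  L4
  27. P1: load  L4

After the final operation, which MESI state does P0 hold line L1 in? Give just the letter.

state = S

[1] P0: load  L4 | P0:E(30), P1:I | bus: BusRd
[2] P0: store L0 := 37 | P0:M(37), P1:I | bus: BusRdX
[3] P0: store L4 := 64 | P0:M(64), P1:I | bus: none
[4] P0: load  L2 | P0:E(40), P1:I | bus: BusRd
[5] P0: store L5 := 92 | P0:M(92), P1:I | bus: BusRdX
[6] P0: store L1 := 84 | P0:M(84), P1:I | bus: BusRdX
[7] P1: load  L4 | P0:S(64), P1:S(64) | bus: BusRd,Flush
[8] P1: load  L4 | P0:S(64), P1:S(64) | bus: none
[9] P0: load  L1 | P0:M(84), P1:I | bus: none
[10] P0: store L4 := 97 | P0:M(97), P1:I | bus: BusUpgr
[11] P0: store L4 := 23 | P0:M(23), P1:I | bus: none
[12] P0: store L4 := 43 | P0:M(43), P1:I | bus: none
[13] P1: load  L4 | P0:S(43), P1:S(43) | bus: BusRd,Flush
[14] P1: store L0 := 3 | P0:I, P1:M(3) | bus: BusRdX,Flush
[15] P0: store L0 := 70 | P0:M(70), P1:I | bus: BusRdX,Flush
[16] P0: store L4 := 83 | P0:M(83), P1:I | bus: BusUpgr
[17] P1: store L4 := 34 | P0:I, P1:M(34) | bus: BusRdX,Flush
[18] P0: load  L4 | P0:S(34), P1:S(34) | bus: BusRd,Flush
[19] P0: load  L4 | P0:S(34), P1:S(34) | bus: none
[20] P0: load  L5 | P0:M(92), P1:I | bus: none
[21] P0: load  L3 | P0:E(50), P1:I | bus: BusRd
[22] P1: load  L4 | P0:S(34), P1:S(34) | bus: none
[23] P1: load  L3 | P0:S(50), P1:S(50) | bus: BusRd
[24] P1: store L4 := 50 | P0:I, P1:M(50) | bus: BusUpgr
[25] P1: load  L1 | P0:S(84), P1:S(84) | bus: BusRd,Flush
[26] P1: load  L4 | P0:I, P1:M(50) | bus: none
[27] P1: load  L4 | P0:I, P1:M(50) | bus: none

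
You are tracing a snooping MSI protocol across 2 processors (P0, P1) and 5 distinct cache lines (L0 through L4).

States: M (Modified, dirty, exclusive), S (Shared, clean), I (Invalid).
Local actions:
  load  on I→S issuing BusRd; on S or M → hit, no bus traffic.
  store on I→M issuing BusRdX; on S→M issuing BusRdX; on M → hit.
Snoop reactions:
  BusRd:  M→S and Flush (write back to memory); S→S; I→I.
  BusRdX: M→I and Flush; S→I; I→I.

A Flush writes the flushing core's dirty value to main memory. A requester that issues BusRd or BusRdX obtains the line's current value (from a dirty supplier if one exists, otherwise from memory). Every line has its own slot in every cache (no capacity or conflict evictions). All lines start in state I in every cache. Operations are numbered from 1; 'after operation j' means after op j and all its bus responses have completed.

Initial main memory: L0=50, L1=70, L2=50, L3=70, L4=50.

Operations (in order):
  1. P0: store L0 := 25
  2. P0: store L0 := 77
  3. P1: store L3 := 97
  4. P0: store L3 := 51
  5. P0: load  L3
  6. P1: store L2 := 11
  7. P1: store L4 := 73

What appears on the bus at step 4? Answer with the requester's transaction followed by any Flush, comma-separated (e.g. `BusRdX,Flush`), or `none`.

step 1: P0: store L0 := 25  ⟶  MI  (L0)  txn=BusRdX  M[L0]=50
step 2: P0: store L0 := 77  ⟶  MI  (L0)  txn=∅  M[L0]=50
step 3: P1: store L3 := 97  ⟶  IM  (L3)  txn=BusRdX  M[L3]=70
step 4: P0: store L3 := 51  ⟶  MI  (L3)  txn=BusRdX+Flush  M[L3]=97
step 5: P0: load  L3  ⟶  MI  (L3)  txn=∅  M[L3]=97
step 6: P1: store L2 := 11  ⟶  IM  (L2)  txn=BusRdX  M[L2]=50
step 7: P1: store L4 := 73  ⟶  IM  (L4)  txn=BusRdX  M[L4]=50

bus = BusRdX,Flush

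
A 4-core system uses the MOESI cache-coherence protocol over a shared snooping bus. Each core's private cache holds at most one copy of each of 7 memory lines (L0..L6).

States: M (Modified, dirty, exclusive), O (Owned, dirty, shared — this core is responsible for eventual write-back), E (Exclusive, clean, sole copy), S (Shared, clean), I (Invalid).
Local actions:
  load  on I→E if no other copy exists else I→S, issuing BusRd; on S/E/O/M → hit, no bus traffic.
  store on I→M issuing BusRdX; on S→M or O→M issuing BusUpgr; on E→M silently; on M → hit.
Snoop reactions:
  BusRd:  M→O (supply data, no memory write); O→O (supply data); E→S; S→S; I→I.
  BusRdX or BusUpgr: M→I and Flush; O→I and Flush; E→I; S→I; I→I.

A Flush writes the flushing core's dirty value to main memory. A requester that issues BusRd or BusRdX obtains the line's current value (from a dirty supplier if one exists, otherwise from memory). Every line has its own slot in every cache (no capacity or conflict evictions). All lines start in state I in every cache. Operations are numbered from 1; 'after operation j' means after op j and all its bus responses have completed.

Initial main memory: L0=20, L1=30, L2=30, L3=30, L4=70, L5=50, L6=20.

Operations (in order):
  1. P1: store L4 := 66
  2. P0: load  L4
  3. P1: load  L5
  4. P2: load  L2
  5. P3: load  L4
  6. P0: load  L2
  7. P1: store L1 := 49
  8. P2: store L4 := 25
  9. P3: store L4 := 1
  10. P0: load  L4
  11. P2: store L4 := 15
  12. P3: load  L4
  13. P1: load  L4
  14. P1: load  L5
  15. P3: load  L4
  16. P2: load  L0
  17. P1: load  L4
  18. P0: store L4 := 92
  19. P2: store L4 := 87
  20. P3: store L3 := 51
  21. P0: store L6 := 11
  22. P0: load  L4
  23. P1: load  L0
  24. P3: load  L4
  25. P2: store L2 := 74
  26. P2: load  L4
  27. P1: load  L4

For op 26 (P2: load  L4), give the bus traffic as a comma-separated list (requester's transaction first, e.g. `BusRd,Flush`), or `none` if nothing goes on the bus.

bus = none

1. P1: store L4 := 66  bus=[BusRdX]  L4: P0=I P1=M P2=I P3=I  mem[L4]=70
2. P0: load  L4  bus=[BusRd]  L4: P0=S P1=O P2=I P3=I  mem[L4]=70
3. P1: load  L5  bus=[BusRd]  L5: P0=I P1=E P2=I P3=I  mem[L5]=50
4. P2: load  L2  bus=[BusRd]  L2: P0=I P1=I P2=E P3=I  mem[L2]=30
5. P3: load  L4  bus=[BusRd]  L4: P0=S P1=O P2=I P3=S  mem[L4]=70
6. P0: load  L2  bus=[BusRd]  L2: P0=S P1=I P2=S P3=I  mem[L2]=30
7. P1: store L1 := 49  bus=[BusRdX]  L1: P0=I P1=M P2=I P3=I  mem[L1]=30
8. P2: store L4 := 25  bus=[BusRdX,Flush]  L4: P0=I P1=I P2=M P3=I  mem[L4]=66
9. P3: store L4 := 1  bus=[BusRdX,Flush]  L4: P0=I P1=I P2=I P3=M  mem[L4]=25
10. P0: load  L4  bus=[BusRd]  L4: P0=S P1=I P2=I P3=O  mem[L4]=25
11. P2: store L4 := 15  bus=[BusRdX,Flush]  L4: P0=I P1=I P2=M P3=I  mem[L4]=1
12. P3: load  L4  bus=[BusRd]  L4: P0=I P1=I P2=O P3=S  mem[L4]=1
13. P1: load  L4  bus=[BusRd]  L4: P0=I P1=S P2=O P3=S  mem[L4]=1
14. P1: load  L5  bus=[-]  L5: P0=I P1=E P2=I P3=I  mem[L5]=50
15. P3: load  L4  bus=[-]  L4: P0=I P1=S P2=O P3=S  mem[L4]=1
16. P2: load  L0  bus=[BusRd]  L0: P0=I P1=I P2=E P3=I  mem[L0]=20
17. P1: load  L4  bus=[-]  L4: P0=I P1=S P2=O P3=S  mem[L4]=1
18. P0: store L4 := 92  bus=[BusRdX,Flush]  L4: P0=M P1=I P2=I P3=I  mem[L4]=15
19. P2: store L4 := 87  bus=[BusRdX,Flush]  L4: P0=I P1=I P2=M P3=I  mem[L4]=92
20. P3: store L3 := 51  bus=[BusRdX]  L3: P0=I P1=I P2=I P3=M  mem[L3]=30
21. P0: store L6 := 11  bus=[BusRdX]  L6: P0=M P1=I P2=I P3=I  mem[L6]=20
22. P0: load  L4  bus=[BusRd]  L4: P0=S P1=I P2=O P3=I  mem[L4]=92
23. P1: load  L0  bus=[BusRd]  L0: P0=I P1=S P2=S P3=I  mem[L0]=20
24. P3: load  L4  bus=[BusRd]  L4: P0=S P1=I P2=O P3=S  mem[L4]=92
25. P2: store L2 := 74  bus=[BusUpgr]  L2: P0=I P1=I P2=M P3=I  mem[L2]=30
26. P2: load  L4  bus=[-]  L4: P0=S P1=I P2=O P3=S  mem[L4]=92
27. P1: load  L4  bus=[BusRd]  L4: P0=S P1=S P2=O P3=S  mem[L4]=92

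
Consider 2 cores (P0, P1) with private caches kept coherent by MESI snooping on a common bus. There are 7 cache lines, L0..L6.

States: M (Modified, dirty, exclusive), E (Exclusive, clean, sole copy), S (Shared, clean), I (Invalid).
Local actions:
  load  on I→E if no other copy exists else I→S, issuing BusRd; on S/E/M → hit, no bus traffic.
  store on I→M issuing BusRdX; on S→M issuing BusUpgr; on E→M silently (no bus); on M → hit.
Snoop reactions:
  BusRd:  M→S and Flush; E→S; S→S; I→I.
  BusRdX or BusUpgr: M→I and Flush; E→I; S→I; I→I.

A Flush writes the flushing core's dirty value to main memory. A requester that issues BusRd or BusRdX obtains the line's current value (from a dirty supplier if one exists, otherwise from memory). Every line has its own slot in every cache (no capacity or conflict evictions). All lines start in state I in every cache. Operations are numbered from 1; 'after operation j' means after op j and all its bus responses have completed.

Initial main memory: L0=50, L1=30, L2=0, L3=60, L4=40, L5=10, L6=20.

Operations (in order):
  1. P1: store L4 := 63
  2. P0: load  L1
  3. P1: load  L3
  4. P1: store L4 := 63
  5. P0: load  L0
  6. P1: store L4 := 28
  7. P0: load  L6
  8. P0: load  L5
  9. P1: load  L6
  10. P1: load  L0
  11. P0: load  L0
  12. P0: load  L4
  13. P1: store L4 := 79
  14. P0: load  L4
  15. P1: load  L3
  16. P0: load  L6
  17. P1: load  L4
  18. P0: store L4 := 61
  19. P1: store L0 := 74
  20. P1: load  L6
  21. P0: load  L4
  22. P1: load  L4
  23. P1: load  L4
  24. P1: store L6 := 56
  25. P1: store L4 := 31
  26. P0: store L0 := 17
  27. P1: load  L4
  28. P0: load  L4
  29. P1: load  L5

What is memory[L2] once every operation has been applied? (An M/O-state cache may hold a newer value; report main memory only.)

step 1: P1: store L4 := 63  ⟶  IM  (L4)  txn=BusRdX  M[L4]=40
step 2: P0: load  L1  ⟶  EI  (L1)  txn=BusRd  M[L1]=30
step 3: P1: load  L3  ⟶  IE  (L3)  txn=BusRd  M[L3]=60
step 4: P1: store L4 := 63  ⟶  IM  (L4)  txn=∅  M[L4]=40
step 5: P0: load  L0  ⟶  EI  (L0)  txn=BusRd  M[L0]=50
step 6: P1: store L4 := 28  ⟶  IM  (L4)  txn=∅  M[L4]=40
step 7: P0: load  L6  ⟶  EI  (L6)  txn=BusRd  M[L6]=20
step 8: P0: load  L5  ⟶  EI  (L5)  txn=BusRd  M[L5]=10
step 9: P1: load  L6  ⟶  SS  (L6)  txn=BusRd  M[L6]=20
step 10: P1: load  L0  ⟶  SS  (L0)  txn=BusRd  M[L0]=50
step 11: P0: load  L0  ⟶  SS  (L0)  txn=∅  M[L0]=50
step 12: P0: load  L4  ⟶  SS  (L4)  txn=BusRd+Flush  M[L4]=28
step 13: P1: store L4 := 79  ⟶  IM  (L4)  txn=BusUpgr  M[L4]=28
step 14: P0: load  L4  ⟶  SS  (L4)  txn=BusRd+Flush  M[L4]=79
step 15: P1: load  L3  ⟶  IE  (L3)  txn=∅  M[L3]=60
step 16: P0: load  L6  ⟶  SS  (L6)  txn=∅  M[L6]=20
step 17: P1: load  L4  ⟶  SS  (L4)  txn=∅  M[L4]=79
step 18: P0: store L4 := 61  ⟶  MI  (L4)  txn=BusUpgr  M[L4]=79
step 19: P1: store L0 := 74  ⟶  IM  (L0)  txn=BusUpgr  M[L0]=50
step 20: P1: load  L6  ⟶  SS  (L6)  txn=∅  M[L6]=20
step 21: P0: load  L4  ⟶  MI  (L4)  txn=∅  M[L4]=79
step 22: P1: load  L4  ⟶  SS  (L4)  txn=BusRd+Flush  M[L4]=61
step 23: P1: load  L4  ⟶  SS  (L4)  txn=∅  M[L4]=61
step 24: P1: store L6 := 56  ⟶  IM  (L6)  txn=BusUpgr  M[L6]=20
step 25: P1: store L4 := 31  ⟶  IM  (L4)  txn=BusUpgr  M[L4]=61
step 26: P0: store L0 := 17  ⟶  MI  (L0)  txn=BusRdX+Flush  M[L0]=74
step 27: P1: load  L4  ⟶  IM  (L4)  txn=∅  M[L4]=61
step 28: P0: load  L4  ⟶  SS  (L4)  txn=BusRd+Flush  M[L4]=31
step 29: P1: load  L5  ⟶  SS  (L5)  txn=BusRd  M[L5]=10

memory[L2] = 0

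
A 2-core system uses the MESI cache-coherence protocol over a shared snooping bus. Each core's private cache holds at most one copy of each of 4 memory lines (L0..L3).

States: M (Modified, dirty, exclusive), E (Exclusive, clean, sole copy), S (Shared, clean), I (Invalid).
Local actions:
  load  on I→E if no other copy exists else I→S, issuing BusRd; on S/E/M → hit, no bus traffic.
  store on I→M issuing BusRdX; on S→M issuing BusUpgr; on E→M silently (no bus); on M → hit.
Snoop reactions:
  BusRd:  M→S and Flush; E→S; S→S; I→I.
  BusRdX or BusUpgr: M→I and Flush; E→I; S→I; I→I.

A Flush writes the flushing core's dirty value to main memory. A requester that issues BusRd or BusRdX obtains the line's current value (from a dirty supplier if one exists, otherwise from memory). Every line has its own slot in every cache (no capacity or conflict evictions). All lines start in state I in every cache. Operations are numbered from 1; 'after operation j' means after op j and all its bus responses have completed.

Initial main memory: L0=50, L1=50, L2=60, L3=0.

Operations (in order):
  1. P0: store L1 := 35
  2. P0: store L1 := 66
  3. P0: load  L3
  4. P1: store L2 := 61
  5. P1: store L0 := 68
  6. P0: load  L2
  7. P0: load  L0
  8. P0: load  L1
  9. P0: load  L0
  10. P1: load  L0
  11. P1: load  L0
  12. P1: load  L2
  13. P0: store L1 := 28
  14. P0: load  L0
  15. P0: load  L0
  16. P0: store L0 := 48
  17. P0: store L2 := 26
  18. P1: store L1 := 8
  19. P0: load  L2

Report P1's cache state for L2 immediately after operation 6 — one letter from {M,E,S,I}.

  op1 P0: store L1 := 35 → M/I on L1; bus BusRdX; mem=50
  op2 P0: store L1 := 66 → M/I on L1; bus (none); mem=50
  op3 P0: load  L3 → E/I on L3; bus BusRd; mem=0
  op4 P1: store L2 := 61 → I/M on L2; bus BusRdX; mem=60
  op5 P1: store L0 := 68 → I/M on L0; bus BusRdX; mem=50
  op6 P0: load  L2 → S/S on L2; bus BusRd Flush; mem=61
  op7 P0: load  L0 → S/S on L0; bus BusRd Flush; mem=68
  op8 P0: load  L1 → M/I on L1; bus (none); mem=50
  op9 P0: load  L0 → S/S on L0; bus (none); mem=68
  op10 P1: load  L0 → S/S on L0; bus (none); mem=68
  op11 P1: load  L0 → S/S on L0; bus (none); mem=68
  op12 P1: load  L2 → S/S on L2; bus (none); mem=61
  op13 P0: store L1 := 28 → M/I on L1; bus (none); mem=50
  op14 P0: load  L0 → S/S on L0; bus (none); mem=68
  op15 P0: load  L0 → S/S on L0; bus (none); mem=68
  op16 P0: store L0 := 48 → M/I on L0; bus BusUpgr; mem=68
  op17 P0: store L2 := 26 → M/I on L2; bus BusUpgr; mem=61
  op18 P1: store L1 := 8 → I/M on L1; bus BusRdX Flush; mem=28
  op19 P0: load  L2 → M/I on L2; bus (none); mem=61

state = S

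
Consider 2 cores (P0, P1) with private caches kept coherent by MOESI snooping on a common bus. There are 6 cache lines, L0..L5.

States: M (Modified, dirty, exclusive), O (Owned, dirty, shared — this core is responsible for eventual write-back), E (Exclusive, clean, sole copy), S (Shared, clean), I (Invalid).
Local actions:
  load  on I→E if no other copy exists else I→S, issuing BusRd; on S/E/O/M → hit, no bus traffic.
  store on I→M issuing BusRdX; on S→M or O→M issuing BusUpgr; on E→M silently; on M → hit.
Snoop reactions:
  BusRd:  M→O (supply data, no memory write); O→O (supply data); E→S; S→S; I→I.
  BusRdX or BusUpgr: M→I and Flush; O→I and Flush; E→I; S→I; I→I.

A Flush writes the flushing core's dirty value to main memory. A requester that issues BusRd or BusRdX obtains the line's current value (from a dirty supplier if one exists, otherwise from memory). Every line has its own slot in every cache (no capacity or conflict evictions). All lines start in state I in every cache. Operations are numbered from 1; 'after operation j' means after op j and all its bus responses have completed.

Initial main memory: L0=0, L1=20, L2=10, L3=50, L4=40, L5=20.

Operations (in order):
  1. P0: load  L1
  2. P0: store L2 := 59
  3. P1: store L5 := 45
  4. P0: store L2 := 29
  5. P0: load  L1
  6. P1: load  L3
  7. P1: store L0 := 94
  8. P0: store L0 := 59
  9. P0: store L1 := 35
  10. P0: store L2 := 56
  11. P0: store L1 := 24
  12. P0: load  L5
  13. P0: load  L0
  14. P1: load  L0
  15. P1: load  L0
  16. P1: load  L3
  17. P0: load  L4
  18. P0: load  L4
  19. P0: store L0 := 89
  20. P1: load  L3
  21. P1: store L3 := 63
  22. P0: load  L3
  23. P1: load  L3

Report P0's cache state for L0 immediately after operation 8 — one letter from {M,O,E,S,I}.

state = M

[1] P0: load  L1 | P0:E(20), P1:I | bus: BusRd
[2] P0: store L2 := 59 | P0:M(59), P1:I | bus: BusRdX
[3] P1: store L5 := 45 | P0:I, P1:M(45) | bus: BusRdX
[4] P0: store L2 := 29 | P0:M(29), P1:I | bus: none
[5] P0: load  L1 | P0:E(20), P1:I | bus: none
[6] P1: load  L3 | P0:I, P1:E(50) | bus: BusRd
[7] P1: store L0 := 94 | P0:I, P1:M(94) | bus: BusRdX
[8] P0: store L0 := 59 | P0:M(59), P1:I | bus: BusRdX,Flush
[9] P0: store L1 := 35 | P0:M(35), P1:I | bus: none
[10] P0: store L2 := 56 | P0:M(56), P1:I | bus: none
[11] P0: store L1 := 24 | P0:M(24), P1:I | bus: none
[12] P0: load  L5 | P0:S(45), P1:O(45) | bus: BusRd
[13] P0: load  L0 | P0:M(59), P1:I | bus: none
[14] P1: load  L0 | P0:O(59), P1:S(59) | bus: BusRd
[15] P1: load  L0 | P0:O(59), P1:S(59) | bus: none
[16] P1: load  L3 | P0:I, P1:E(50) | bus: none
[17] P0: load  L4 | P0:E(40), P1:I | bus: BusRd
[18] P0: load  L4 | P0:E(40), P1:I | bus: none
[19] P0: store L0 := 89 | P0:M(89), P1:I | bus: BusUpgr
[20] P1: load  L3 | P0:I, P1:E(50) | bus: none
[21] P1: store L3 := 63 | P0:I, P1:M(63) | bus: none
[22] P0: load  L3 | P0:S(63), P1:O(63) | bus: BusRd
[23] P1: load  L3 | P0:S(63), P1:O(63) | bus: none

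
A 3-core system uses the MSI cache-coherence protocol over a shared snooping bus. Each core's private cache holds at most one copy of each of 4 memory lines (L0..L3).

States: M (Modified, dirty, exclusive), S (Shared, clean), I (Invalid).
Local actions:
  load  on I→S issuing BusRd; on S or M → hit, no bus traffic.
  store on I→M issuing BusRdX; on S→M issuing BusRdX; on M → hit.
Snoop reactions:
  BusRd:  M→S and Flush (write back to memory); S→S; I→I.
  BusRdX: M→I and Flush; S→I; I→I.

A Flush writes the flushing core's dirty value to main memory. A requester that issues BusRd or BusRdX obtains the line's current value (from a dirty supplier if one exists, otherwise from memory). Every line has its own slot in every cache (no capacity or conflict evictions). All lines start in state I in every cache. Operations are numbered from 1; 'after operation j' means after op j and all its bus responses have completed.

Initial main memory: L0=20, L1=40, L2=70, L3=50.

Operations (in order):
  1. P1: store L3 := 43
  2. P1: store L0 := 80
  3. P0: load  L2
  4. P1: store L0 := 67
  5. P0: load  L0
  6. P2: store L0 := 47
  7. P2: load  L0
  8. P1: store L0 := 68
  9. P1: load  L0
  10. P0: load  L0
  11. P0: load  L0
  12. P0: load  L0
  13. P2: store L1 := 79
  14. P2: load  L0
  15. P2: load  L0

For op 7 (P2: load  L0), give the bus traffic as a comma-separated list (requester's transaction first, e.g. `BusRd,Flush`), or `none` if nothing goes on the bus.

1. P1: store L3 := 43  bus=[BusRdX]  L3: P0=I P1=M P2=I  mem[L3]=50
2. P1: store L0 := 80  bus=[BusRdX]  L0: P0=I P1=M P2=I  mem[L0]=20
3. P0: load  L2  bus=[BusRd]  L2: P0=S P1=I P2=I  mem[L2]=70
4. P1: store L0 := 67  bus=[-]  L0: P0=I P1=M P2=I  mem[L0]=20
5. P0: load  L0  bus=[BusRd,Flush]  L0: P0=S P1=S P2=I  mem[L0]=67
6. P2: store L0 := 47  bus=[BusRdX]  L0: P0=I P1=I P2=M  mem[L0]=67
7. P2: load  L0  bus=[-]  L0: P0=I P1=I P2=M  mem[L0]=67
8. P1: store L0 := 68  bus=[BusRdX,Flush]  L0: P0=I P1=M P2=I  mem[L0]=47
9. P1: load  L0  bus=[-]  L0: P0=I P1=M P2=I  mem[L0]=47
10. P0: load  L0  bus=[BusRd,Flush]  L0: P0=S P1=S P2=I  mem[L0]=68
11. P0: load  L0  bus=[-]  L0: P0=S P1=S P2=I  mem[L0]=68
12. P0: load  L0  bus=[-]  L0: P0=S P1=S P2=I  mem[L0]=68
13. P2: store L1 := 79  bus=[BusRdX]  L1: P0=I P1=I P2=M  mem[L1]=40
14. P2: load  L0  bus=[BusRd]  L0: P0=S P1=S P2=S  mem[L0]=68
15. P2: load  L0  bus=[-]  L0: P0=S P1=S P2=S  mem[L0]=68

bus = none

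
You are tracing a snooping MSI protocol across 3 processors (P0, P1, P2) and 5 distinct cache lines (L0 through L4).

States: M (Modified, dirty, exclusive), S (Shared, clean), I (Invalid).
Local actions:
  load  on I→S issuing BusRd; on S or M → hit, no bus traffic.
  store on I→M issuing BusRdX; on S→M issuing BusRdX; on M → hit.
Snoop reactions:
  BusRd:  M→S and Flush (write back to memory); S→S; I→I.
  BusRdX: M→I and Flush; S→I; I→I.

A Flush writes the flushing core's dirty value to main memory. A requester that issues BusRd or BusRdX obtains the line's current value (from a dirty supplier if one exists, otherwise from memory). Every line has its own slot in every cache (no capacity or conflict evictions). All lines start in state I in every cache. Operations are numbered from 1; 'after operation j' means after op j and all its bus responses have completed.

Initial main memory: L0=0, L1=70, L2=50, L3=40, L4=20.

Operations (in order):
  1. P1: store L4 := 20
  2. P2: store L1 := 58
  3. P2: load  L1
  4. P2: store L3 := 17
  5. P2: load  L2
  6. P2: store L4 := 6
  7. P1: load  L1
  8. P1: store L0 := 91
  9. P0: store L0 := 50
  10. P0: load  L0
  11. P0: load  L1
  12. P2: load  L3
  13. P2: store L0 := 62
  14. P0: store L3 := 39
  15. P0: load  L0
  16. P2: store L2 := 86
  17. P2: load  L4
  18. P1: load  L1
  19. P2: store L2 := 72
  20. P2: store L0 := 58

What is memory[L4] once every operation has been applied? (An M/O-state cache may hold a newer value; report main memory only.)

[1] P1: store L4 := 20 | P0:I, P1:M(20), P2:I | bus: BusRdX
[2] P2: store L1 := 58 | P0:I, P1:I, P2:M(58) | bus: BusRdX
[3] P2: load  L1 | P0:I, P1:I, P2:M(58) | bus: none
[4] P2: store L3 := 17 | P0:I, P1:I, P2:M(17) | bus: BusRdX
[5] P2: load  L2 | P0:I, P1:I, P2:S(50) | bus: BusRd
[6] P2: store L4 := 6 | P0:I, P1:I, P2:M(6) | bus: BusRdX,Flush
[7] P1: load  L1 | P0:I, P1:S(58), P2:S(58) | bus: BusRd,Flush
[8] P1: store L0 := 91 | P0:I, P1:M(91), P2:I | bus: BusRdX
[9] P0: store L0 := 50 | P0:M(50), P1:I, P2:I | bus: BusRdX,Flush
[10] P0: load  L0 | P0:M(50), P1:I, P2:I | bus: none
[11] P0: load  L1 | P0:S(58), P1:S(58), P2:S(58) | bus: BusRd
[12] P2: load  L3 | P0:I, P1:I, P2:M(17) | bus: none
[13] P2: store L0 := 62 | P0:I, P1:I, P2:M(62) | bus: BusRdX,Flush
[14] P0: store L3 := 39 | P0:M(39), P1:I, P2:I | bus: BusRdX,Flush
[15] P0: load  L0 | P0:S(62), P1:I, P2:S(62) | bus: BusRd,Flush
[16] P2: store L2 := 86 | P0:I, P1:I, P2:M(86) | bus: BusRdX
[17] P2: load  L4 | P0:I, P1:I, P2:M(6) | bus: none
[18] P1: load  L1 | P0:S(58), P1:S(58), P2:S(58) | bus: none
[19] P2: store L2 := 72 | P0:I, P1:I, P2:M(72) | bus: none
[20] P2: store L0 := 58 | P0:I, P1:I, P2:M(58) | bus: BusRdX

memory[L4] = 20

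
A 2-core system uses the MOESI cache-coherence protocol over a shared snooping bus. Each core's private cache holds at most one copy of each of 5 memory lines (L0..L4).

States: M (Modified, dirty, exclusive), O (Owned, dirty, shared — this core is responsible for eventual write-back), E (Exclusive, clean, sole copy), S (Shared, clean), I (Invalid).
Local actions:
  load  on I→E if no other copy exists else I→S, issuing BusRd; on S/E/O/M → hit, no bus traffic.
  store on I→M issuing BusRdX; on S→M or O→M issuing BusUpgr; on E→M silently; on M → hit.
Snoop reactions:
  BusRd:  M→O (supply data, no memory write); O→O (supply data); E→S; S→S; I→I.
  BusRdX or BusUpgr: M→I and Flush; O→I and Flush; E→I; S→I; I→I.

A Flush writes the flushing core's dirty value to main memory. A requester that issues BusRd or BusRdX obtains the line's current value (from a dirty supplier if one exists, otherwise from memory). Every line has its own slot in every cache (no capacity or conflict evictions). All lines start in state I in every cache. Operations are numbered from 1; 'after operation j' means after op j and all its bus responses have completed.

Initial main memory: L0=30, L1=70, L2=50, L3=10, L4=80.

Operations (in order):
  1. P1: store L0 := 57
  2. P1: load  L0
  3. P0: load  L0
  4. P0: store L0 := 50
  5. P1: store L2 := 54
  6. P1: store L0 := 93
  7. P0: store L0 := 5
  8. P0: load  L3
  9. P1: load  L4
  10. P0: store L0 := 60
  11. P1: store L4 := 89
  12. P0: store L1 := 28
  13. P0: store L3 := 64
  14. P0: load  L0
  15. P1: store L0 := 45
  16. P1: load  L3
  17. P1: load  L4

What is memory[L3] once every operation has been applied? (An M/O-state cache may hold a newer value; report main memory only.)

memory[L3] = 10

step 1: P1: store L0 := 57  ⟶  IM  (L0)  txn=BusRdX  M[L0]=30
step 2: P1: load  L0  ⟶  IM  (L0)  txn=∅  M[L0]=30
step 3: P0: load  L0  ⟶  SO  (L0)  txn=BusRd  M[L0]=30
step 4: P0: store L0 := 50  ⟶  MI  (L0)  txn=BusUpgr+Flush  M[L0]=57
step 5: P1: store L2 := 54  ⟶  IM  (L2)  txn=BusRdX  M[L2]=50
step 6: P1: store L0 := 93  ⟶  IM  (L0)  txn=BusRdX+Flush  M[L0]=50
step 7: P0: store L0 := 5  ⟶  MI  (L0)  txn=BusRdX+Flush  M[L0]=93
step 8: P0: load  L3  ⟶  EI  (L3)  txn=BusRd  M[L3]=10
step 9: P1: load  L4  ⟶  IE  (L4)  txn=BusRd  M[L4]=80
step 10: P0: store L0 := 60  ⟶  MI  (L0)  txn=∅  M[L0]=93
step 11: P1: store L4 := 89  ⟶  IM  (L4)  txn=∅  M[L4]=80
step 12: P0: store L1 := 28  ⟶  MI  (L1)  txn=BusRdX  M[L1]=70
step 13: P0: store L3 := 64  ⟶  MI  (L3)  txn=∅  M[L3]=10
step 14: P0: load  L0  ⟶  MI  (L0)  txn=∅  M[L0]=93
step 15: P1: store L0 := 45  ⟶  IM  (L0)  txn=BusRdX+Flush  M[L0]=60
step 16: P1: load  L3  ⟶  OS  (L3)  txn=BusRd  M[L3]=10
step 17: P1: load  L4  ⟶  IM  (L4)  txn=∅  M[L4]=80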